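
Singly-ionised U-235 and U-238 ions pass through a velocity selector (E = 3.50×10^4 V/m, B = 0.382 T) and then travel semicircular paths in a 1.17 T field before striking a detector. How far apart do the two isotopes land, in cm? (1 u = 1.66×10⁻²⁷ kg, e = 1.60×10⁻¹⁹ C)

Δd ≈ 0.487 cm

Both emerge at v = E/B₁ = 9.16×10^4 m/s.
r = mv/(qB₂), so r₁ = 0.19093 m and r₂ = 0.19337 m, giving Δr = 2.44×10^-3 m.
After a semicircle each ion lands a diameter 2r from the entry slit, so the separation is 2Δr = 4.87×10^-3 m.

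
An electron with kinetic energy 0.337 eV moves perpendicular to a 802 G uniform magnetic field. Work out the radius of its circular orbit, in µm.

Convert the energy: K = 0.337 eV = 5.39×10^-20 J.
v = √(2K/m) = √(2·5.39×10^-20/9.11×10^-31) = 3.44×10^5 m/s.
r = mv/(qB) = (9.11×10^-31)(3.44×10^5) / [(1×1.60×10^-19)(0.0802)] = 2.44×10^-5 m.

r ≈ 24.4 µm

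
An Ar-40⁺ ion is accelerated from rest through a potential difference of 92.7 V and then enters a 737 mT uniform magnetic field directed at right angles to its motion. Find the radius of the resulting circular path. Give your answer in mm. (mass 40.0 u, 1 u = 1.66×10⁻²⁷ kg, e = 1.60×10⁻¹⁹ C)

The kinetic energy gained is K = qV = (1×1.60×10^-19)(92.7) = 1.48×10^-17 J.
v = √(2K/m) = 2.11×10^4 m/s.
r = mv/(qB) = (6.64×10^-26)(2.11×10^4) / [(1×1.60×10^-19)(0.737)] = 0.0119 m.

r ≈ 11.9 mm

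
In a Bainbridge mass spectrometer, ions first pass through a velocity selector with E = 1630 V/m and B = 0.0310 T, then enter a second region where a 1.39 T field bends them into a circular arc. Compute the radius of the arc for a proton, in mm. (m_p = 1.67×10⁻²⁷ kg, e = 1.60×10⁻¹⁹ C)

r ≈ 0.395 mm

The selector passes v = E/B = 1630/0.0310 = 5.26×10^4 m/s.
In the deflection region, r = mv/(qB₂) = (1.67×10^-27)(5.26×10^4) / [(1×1.60×10^-19)(1.39)] = 3.95×10^-4 m.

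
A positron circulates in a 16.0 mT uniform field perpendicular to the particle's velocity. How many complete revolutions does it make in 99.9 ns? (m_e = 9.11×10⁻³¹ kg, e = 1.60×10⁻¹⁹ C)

N = 44

T = 2πm/(qB) = 2π(9.11×10^-31) / [(1×1.60×10^-19)(0.0160)] = 2.2359×10^-9 s.
N = t/T = 9.99×10^-8 / 2.2359×10^-9 ≈ 44.68, so 44 complete revolutions.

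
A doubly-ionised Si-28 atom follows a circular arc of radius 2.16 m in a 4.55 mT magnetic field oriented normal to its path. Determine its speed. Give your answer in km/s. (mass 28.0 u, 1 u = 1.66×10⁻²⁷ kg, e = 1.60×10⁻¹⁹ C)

v ≈ 67.7 km/s

From qvB = mv²/r, v = qBr/m.
v = (2×1.60×10^-19)(4.55×10^-3)(2.16) / (4.65×10^-26) = 6.77×10^4 m/s.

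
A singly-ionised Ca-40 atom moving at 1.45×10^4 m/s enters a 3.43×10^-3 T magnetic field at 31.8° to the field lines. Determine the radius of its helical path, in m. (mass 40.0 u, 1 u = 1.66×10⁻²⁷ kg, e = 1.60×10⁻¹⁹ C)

r ≈ 0.924 m

Only the perpendicular component v⊥ = v sin31.8° = 7640 m/s is bent by the field.
r = m v⊥ /(qB) = (6.64×10^-26)(7640) / [(1×1.60×10^-19)(3.43×10^-3)] = 0.924 m.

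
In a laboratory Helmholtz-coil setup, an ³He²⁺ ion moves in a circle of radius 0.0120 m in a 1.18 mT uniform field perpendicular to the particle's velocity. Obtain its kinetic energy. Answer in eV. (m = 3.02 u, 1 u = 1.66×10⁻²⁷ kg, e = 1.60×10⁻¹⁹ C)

v = qBr/m = (2×1.60×10^-19)(1.18×10^-3)(0.0120) / (5.01×10^-27) = 904 m/s.
K = ½mv² = 0.5·(5.01×10^-27)·(904)² = 2.05×10^-21 J = 0.0128 eV.

K ≈ 0.0128 eV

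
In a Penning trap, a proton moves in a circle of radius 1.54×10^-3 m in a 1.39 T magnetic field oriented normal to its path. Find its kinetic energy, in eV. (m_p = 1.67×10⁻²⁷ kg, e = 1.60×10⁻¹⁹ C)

K ≈ 220 eV

v = qBr/m = (1×1.60×10^-19)(1.39)(1.54×10^-3) / (1.67×10^-27) = 2.05×10^5 m/s.
K = ½mv² = 0.5·(1.67×10^-27)·(2.05×10^5)² = 3.51×10^-17 J = 220 eV.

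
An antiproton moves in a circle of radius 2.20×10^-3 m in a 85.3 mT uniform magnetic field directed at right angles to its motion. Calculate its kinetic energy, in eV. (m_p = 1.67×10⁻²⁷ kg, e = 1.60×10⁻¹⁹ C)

K ≈ 1.69 eV

v = qBr/m = (1×1.60×10^-19)(0.0853)(2.20×10^-3) / (1.67×10^-27) = 1.80×10^4 m/s.
K = ½mv² = 0.5·(1.67×10^-27)·(1.80×10^4)² = 2.70×10^-19 J = 1.69 eV.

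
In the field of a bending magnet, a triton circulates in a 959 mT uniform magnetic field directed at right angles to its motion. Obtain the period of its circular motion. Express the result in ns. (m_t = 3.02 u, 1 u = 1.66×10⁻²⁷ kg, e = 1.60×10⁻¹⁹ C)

The cyclotron period is independent of speed: T = 2πm/(qB).
T = 2π(5.01×10^-27) / [(1×1.60×10^-19)(0.959)] = 2.05×10^-7 s.

T ≈ 205 ns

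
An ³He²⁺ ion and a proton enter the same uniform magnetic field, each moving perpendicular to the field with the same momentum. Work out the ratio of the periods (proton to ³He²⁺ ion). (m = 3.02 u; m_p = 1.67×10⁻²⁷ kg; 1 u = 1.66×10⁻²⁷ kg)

ratio ≈ 0.666

T = 2πm/(qB) is independent of speed, so T₂/T₁ = (m₂/q₂)/(m₁/q₁).
T_{proton}/T_{³He²⁺ ion} = (1.67×10^-27/1e) / (5.01×10^-27/2e) = 0.666.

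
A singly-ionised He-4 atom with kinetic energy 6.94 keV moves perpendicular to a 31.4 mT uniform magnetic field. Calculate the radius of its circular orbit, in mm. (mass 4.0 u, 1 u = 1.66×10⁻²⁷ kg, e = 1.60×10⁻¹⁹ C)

r ≈ 764 mm

Convert the energy: K = 6.94 keV = 1.11×10^-15 J.
v = √(2K/m) = √(2·1.11×10^-15/6.64×10^-27) = 5.78×10^5 m/s.
r = mv/(qB) = (6.64×10^-27)(5.78×10^5) / [(1×1.60×10^-19)(0.0314)] = 0.764 m.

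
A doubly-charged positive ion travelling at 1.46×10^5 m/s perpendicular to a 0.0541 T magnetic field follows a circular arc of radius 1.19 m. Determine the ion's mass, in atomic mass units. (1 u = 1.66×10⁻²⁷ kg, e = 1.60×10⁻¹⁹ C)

m ≈ 85.0 u

qvB = mv²/r ⇒ m = qBr/v.
m = (2×1.60×10^-19)(0.0541)(1.19) / (1.46×10^5) = 1.41×10^-25 kg = 85.0 u.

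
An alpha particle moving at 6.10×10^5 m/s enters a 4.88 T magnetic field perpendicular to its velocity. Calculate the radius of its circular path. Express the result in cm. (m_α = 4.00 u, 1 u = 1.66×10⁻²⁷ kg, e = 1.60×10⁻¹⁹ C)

r ≈ 0.259 cm

The magnetic force provides the centripetal force: qvB = mv²/r, so r = mv/(qB).
r = (6.64×10^-27 kg)(6.10×10^5 m/s) / [(2×1.60×10^-19 C)(4.88 T)] = 2.59×10^-3 m.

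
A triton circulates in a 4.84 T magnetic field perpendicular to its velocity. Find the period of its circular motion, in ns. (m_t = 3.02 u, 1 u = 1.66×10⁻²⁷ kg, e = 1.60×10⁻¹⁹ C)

T ≈ 40.7 ns

The cyclotron period is independent of speed: T = 2πm/(qB).
T = 2π(5.01×10^-27) / [(1×1.60×10^-19)(4.84)] = 4.07×10^-8 s.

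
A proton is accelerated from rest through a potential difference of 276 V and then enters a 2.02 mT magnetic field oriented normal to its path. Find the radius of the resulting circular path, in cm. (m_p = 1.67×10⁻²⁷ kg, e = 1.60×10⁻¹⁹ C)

The kinetic energy gained is K = qV = (1×1.60×10^-19)(276) = 4.42×10^-17 J.
v = √(2K/m) = 2.30×10^5 m/s.
r = mv/(qB) = (1.67×10^-27)(2.30×10^5) / [(1×1.60×10^-19)(2.02×10^-3)] = 1.19 m.

r ≈ 119 cm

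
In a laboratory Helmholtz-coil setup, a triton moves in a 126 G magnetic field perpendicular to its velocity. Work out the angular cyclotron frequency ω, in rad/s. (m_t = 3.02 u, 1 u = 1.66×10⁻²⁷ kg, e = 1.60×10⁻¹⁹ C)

ω ≈ 4.02×10^5 rad/s

ω = qB/m = (1×1.60×10^-19)(0.0126) / (5.01×10^-27) = 4.02×10^5 rad/s.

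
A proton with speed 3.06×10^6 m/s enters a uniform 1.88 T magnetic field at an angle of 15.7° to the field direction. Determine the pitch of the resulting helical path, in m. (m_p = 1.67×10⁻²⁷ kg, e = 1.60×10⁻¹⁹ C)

pitch ≈ 0.103 m

The velocity component along B is v∥ = v cos15.7° = 2.95×10^6 m/s.
The cyclotron period T = 2πm/(qB) = 3.49×10^-8 s is set by m, q, B alone.
Pitch = v∥·T = (2.95×10^6)(3.49×10^-8) = 0.103 m.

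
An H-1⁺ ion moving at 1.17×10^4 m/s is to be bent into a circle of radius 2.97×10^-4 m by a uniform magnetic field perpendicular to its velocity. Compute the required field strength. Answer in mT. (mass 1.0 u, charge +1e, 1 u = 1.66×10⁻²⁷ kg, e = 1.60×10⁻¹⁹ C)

qvB = mv²/r gives B = mv/(qr).
B = (1.66×10^-27)(1.17×10^4) / [(1×1.60×10^-19)(2.97×10^-4)] = 0.409 T.

B ≈ 409 mT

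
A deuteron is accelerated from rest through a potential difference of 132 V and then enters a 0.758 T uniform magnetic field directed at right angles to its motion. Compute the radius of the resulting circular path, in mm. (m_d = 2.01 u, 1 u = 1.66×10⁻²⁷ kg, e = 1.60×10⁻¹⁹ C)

r ≈ 3.10 mm

The kinetic energy gained is K = qV = (1×1.60×10^-19)(132) = 2.11×10^-17 J.
v = √(2K/m) = 1.13×10^5 m/s.
r = mv/(qB) = (3.34×10^-27)(1.13×10^5) / [(1×1.60×10^-19)(0.758)] = 3.10×10^-3 m.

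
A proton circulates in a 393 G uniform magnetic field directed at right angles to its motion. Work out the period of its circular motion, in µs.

The cyclotron period is independent of speed: T = 2πm/(qB).
T = 2π(1.67×10^-27) / [(1×1.60×10^-19)(0.0393)] = 1.67×10^-6 s.

T ≈ 1.67 µs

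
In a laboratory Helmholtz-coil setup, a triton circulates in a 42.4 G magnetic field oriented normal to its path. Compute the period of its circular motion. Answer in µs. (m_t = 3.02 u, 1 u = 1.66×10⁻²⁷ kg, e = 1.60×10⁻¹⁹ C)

The cyclotron period is independent of speed: T = 2πm/(qB).
T = 2π(5.01×10^-27) / [(1×1.60×10^-19)(4.24×10^-3)] = 4.64×10^-5 s.

T ≈ 46.4 µs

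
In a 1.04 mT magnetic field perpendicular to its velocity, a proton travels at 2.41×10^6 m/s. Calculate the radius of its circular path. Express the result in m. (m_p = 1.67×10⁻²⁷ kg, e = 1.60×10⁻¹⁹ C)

The magnetic force provides the centripetal force: qvB = mv²/r, so r = mv/(qB).
r = (1.67×10^-27 kg)(2.41×10^6 m/s) / [(1×1.60×10^-19 C)(1.04×10^-3 T)] = 24.2 m.

r ≈ 24.2 m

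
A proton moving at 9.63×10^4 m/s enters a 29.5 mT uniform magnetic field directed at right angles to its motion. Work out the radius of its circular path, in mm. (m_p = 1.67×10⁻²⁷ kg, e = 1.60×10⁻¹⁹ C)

r ≈ 34.1 mm

The magnetic force provides the centripetal force: qvB = mv²/r, so r = mv/(qB).
r = (1.67×10^-27 kg)(9.63×10^4 m/s) / [(1×1.60×10^-19 C)(0.0295 T)] = 0.0341 m.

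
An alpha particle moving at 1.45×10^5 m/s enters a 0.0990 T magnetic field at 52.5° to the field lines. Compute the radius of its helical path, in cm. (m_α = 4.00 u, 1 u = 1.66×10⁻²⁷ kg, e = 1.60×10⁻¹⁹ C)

Only the perpendicular component v⊥ = v sin52.5° = 1.15×10^5 m/s is bent by the field.
r = m v⊥ /(qB) = (6.64×10^-27)(1.15×10^5) / [(2×1.60×10^-19)(0.0990)] = 0.0241 m.

r ≈ 2.41 cm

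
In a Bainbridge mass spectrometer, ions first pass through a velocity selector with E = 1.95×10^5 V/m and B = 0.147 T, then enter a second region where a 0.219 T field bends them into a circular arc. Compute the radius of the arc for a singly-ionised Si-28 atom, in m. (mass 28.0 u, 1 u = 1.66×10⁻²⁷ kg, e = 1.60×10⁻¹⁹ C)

r ≈ 1.76 m

The selector passes v = E/B = 1.95×10^5/0.147 = 1.33×10^6 m/s.
In the deflection region, r = mv/(qB₂) = (4.65×10^-26)(1.33×10^6) / [(1×1.60×10^-19)(0.219)] = 1.76 m.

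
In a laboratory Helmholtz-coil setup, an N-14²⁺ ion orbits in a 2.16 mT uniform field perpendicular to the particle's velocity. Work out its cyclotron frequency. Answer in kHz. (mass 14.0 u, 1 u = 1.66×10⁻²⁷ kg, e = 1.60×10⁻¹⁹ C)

f ≈ 4.73 kHz

f = qB/(2πm) = (2×1.60×10^-19)(2.16×10^-3) / [2π(2.32×10^-26)] = 4730 Hz.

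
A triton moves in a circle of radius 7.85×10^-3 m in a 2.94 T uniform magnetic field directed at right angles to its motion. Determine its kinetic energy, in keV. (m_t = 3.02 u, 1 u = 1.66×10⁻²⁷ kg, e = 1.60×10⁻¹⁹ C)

v = qBr/m = (1×1.60×10^-19)(2.94)(7.85×10^-3) / (5.01×10^-27) = 7.37×10^5 m/s.
K = ½mv² = 0.5·(5.01×10^-27)·(7.37×10^5)² = 1.36×10^-15 J = 8.50 keV.

K ≈ 8.50 keV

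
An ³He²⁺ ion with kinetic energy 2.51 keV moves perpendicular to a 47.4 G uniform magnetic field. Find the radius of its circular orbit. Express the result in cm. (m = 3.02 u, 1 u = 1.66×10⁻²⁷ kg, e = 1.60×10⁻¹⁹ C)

r ≈ 132 cm

Convert the energy: K = 2.51 keV = 4.02×10^-16 J.
v = √(2K/m) = √(2·4.02×10^-16/5.01×10^-27) = 4.00×10^5 m/s.
r = mv/(qB) = (5.01×10^-27)(4.00×10^5) / [(2×1.60×10^-19)(4.74×10^-3)] = 1.32 m.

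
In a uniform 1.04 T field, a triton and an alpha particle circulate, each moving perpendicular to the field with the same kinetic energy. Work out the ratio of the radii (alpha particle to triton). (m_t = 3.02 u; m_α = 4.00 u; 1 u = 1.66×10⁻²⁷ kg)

ratio ≈ 0.575

r = √(2mK)/(qB) ⇒ at equal K, r ∝ √m/q.
r_{alpha particle}/r_{triton} = 0.575.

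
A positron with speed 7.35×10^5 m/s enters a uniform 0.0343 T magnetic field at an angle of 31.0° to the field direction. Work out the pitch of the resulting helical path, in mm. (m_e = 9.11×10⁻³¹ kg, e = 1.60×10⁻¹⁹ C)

The velocity component along B is v∥ = v cos31.0° = 6.30×10^5 m/s.
The cyclotron period T = 2πm/(qB) = 1.04×10^-9 s is set by m, q, B alone.
Pitch = v∥·T = (6.30×10^5)(1.04×10^-9) = 6.57×10^-4 m.

pitch ≈ 0.657 mm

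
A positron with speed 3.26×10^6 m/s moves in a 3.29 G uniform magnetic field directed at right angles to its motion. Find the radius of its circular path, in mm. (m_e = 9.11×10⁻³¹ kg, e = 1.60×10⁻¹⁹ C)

r ≈ 56.4 mm

The magnetic force provides the centripetal force: qvB = mv²/r, so r = mv/(qB).
r = (9.11×10^-31 kg)(3.26×10^6 m/s) / [(1×1.60×10^-19 C)(3.29×10^-4 T)] = 0.0564 m.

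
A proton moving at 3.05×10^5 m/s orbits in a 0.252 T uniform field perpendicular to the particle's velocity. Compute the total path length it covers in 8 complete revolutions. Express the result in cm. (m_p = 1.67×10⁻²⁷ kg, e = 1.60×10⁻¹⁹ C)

L ≈ 63.5 cm

r = mv/(qB) = 0.0126 m, so one revolution covers 2πr = 0.0794 m.
In 8 revolutions: L = 8·2πr = 0.635 m.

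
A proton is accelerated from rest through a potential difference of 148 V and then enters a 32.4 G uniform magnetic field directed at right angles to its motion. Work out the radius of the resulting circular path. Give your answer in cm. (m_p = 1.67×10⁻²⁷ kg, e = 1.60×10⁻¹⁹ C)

r ≈ 54.2 cm

The kinetic energy gained is K = qV = (1×1.60×10^-19)(148) = 2.37×10^-17 J.
v = √(2K/m) = 1.68×10^5 m/s.
r = mv/(qB) = (1.67×10^-27)(1.68×10^5) / [(1×1.60×10^-19)(3.24×10^-3)] = 0.542 m.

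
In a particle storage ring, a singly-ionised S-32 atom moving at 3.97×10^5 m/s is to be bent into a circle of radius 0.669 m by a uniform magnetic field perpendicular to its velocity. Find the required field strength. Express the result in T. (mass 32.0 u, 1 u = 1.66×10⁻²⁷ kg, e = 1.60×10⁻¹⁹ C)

qvB = mv²/r gives B = mv/(qr).
B = (5.31×10^-26)(3.97×10^5) / [(1×1.60×10^-19)(0.669)] = 0.197 T.

B ≈ 0.197 T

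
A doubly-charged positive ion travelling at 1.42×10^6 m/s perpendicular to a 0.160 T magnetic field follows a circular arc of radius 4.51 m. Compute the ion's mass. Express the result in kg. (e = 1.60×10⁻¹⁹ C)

qvB = mv²/r ⇒ m = qBr/v.
m = (2×1.60×10^-19)(0.160)(4.51) / (1.42×10^6) = 1.63×10^-25 kg.

m ≈ 1.63×10^-25 kg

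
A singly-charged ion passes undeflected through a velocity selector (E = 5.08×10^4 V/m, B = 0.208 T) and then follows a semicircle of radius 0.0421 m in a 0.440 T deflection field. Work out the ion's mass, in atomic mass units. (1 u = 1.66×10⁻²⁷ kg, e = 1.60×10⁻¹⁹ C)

m ≈ 7.31 u

v = E/B₁ = 2.44×10^5 m/s.
From r = mv/(qB₂), m = qB₂r/v = (1×1.60×10^-19)(0.440)(0.0421) / (2.44×10^5) = 1.21×10^-26 kg.
In atomic mass units: m = 1.21×10^-26 / 1.66×10^-27 = 7.31 u.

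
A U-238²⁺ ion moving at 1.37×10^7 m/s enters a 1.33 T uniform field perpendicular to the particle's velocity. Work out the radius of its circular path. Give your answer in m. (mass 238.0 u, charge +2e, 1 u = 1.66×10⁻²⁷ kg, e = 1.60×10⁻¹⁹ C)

The magnetic force provides the centripetal force: qvB = mv²/r, so r = mv/(qB).
r = (3.95×10^-25 kg)(1.37×10^7 m/s) / [(2×1.60×10^-19 C)(1.33 T)] = 12.7 m.

r ≈ 12.7 m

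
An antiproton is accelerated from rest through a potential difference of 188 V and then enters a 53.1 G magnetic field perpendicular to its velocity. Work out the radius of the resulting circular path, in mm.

r ≈ 373 mm

The kinetic energy gained is K = qV = (1×1.60×10^-19)(188) = 3.01×10^-17 J.
v = √(2K/m) = 1.90×10^5 m/s.
r = mv/(qB) = (1.67×10^-27)(1.90×10^5) / [(1×1.60×10^-19)(5.31×10^-3)] = 0.373 m.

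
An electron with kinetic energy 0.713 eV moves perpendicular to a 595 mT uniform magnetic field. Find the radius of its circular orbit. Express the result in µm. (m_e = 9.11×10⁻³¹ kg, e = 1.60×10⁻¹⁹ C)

r ≈ 4.79 µm

Convert the energy: K = 0.713 eV = 1.14×10^-19 J.
v = √(2K/m) = √(2·1.14×10^-19/9.11×10^-31) = 5.00×10^5 m/s.
r = mv/(qB) = (9.11×10^-31)(5.00×10^5) / [(1×1.60×10^-19)(0.595)] = 4.79×10^-6 m.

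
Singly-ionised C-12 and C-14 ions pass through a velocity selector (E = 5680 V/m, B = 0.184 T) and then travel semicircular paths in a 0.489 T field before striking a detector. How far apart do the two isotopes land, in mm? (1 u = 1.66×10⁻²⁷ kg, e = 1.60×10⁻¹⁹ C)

Δd ≈ 2.62 mm

Both emerge at v = E/B₁ = 3.09×10^4 m/s.
r = mv/(qB₂), so r₁ = 7.86×10^-3 m and r₂ = 9.17×10^-3 m, giving Δr = 1.31×10^-3 m.
After a semicircle each ion lands a diameter 2r from the entry slit, so the separation is 2Δr = 2.62×10^-3 m.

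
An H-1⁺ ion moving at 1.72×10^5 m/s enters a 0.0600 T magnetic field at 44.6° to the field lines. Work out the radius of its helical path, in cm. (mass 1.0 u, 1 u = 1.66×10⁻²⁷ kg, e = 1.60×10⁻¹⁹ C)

r ≈ 2.09 cm

Only the perpendicular component v⊥ = v sin44.6° = 1.21×10^5 m/s is bent by the field.
r = m v⊥ /(qB) = (1.66×10^-27)(1.21×10^5) / [(1×1.60×10^-19)(0.0600)] = 0.0209 m.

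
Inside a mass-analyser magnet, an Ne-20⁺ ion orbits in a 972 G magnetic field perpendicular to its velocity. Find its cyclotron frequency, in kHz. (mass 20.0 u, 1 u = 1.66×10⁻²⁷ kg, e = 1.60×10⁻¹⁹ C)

f ≈ 74.6 kHz

f = qB/(2πm) = (1×1.60×10^-19)(0.0972) / [2π(3.32×10^-26)] = 7.46×10^4 Hz.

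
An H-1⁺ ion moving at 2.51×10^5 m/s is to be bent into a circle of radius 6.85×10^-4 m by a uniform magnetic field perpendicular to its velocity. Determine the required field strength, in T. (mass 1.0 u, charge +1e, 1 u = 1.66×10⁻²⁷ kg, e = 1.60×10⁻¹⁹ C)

B ≈ 3.80 T

qvB = mv²/r gives B = mv/(qr).
B = (1.66×10^-27)(2.51×10^5) / [(1×1.60×10^-19)(6.85×10^-4)] = 3.80 T.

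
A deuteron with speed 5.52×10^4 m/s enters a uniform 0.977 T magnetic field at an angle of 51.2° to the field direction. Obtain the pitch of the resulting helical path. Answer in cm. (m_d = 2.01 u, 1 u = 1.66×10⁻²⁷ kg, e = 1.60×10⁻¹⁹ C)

pitch ≈ 0.464 cm

The velocity component along B is v∥ = v cos51.2° = 3.46×10^4 m/s.
The cyclotron period T = 2πm/(qB) = 1.34×10^-7 s is set by m, q, B alone.
Pitch = v∥·T = (3.46×10^4)(1.34×10^-7) = 4.64×10^-3 m.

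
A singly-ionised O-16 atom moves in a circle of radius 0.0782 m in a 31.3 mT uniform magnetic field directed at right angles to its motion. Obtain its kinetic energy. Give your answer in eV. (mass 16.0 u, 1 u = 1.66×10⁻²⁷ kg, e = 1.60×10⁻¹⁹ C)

v = qBr/m = (1×1.60×10^-19)(0.0313)(0.0782) / (2.66×10^-26) = 1.47×10^4 m/s.
K = ½mv² = 0.5·(2.66×10^-26)·(1.47×10^4)² = 2.89×10^-18 J = 18.0 eV.

K ≈ 18.0 eV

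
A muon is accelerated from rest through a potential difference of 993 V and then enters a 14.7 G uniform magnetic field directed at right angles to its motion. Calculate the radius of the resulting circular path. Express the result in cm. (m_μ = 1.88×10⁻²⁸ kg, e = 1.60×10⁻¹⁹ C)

r ≈ 104 cm

The kinetic energy gained is K = qV = (1×1.60×10^-19)(993) = 1.59×10^-16 J.
v = √(2K/m) = 1.30×10^6 m/s.
r = mv/(qB) = (1.88×10^-28)(1.30×10^6) / [(1×1.60×10^-19)(1.47×10^-3)] = 1.04 m.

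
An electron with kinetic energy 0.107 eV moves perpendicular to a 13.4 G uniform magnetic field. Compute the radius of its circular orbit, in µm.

Convert the energy: K = 0.107 eV = 1.71×10^-20 J.
v = √(2K/m) = √(2·1.71×10^-20/9.11×10^-31) = 1.94×10^5 m/s.
r = mv/(qB) = (9.11×10^-31)(1.94×10^5) / [(1×1.60×10^-19)(1.34×10^-3)] = 8.24×10^-4 m.

r ≈ 824 µm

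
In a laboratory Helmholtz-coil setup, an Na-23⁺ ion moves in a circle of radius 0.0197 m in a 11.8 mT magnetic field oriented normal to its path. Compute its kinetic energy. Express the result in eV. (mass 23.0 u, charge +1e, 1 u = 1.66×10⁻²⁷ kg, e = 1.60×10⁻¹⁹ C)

K ≈ 0.113 eV

v = qBr/m = (1×1.60×10^-19)(0.0118)(0.0197) / (3.82×10^-26) = 974 m/s.
K = ½mv² = 0.5·(3.82×10^-26)·(974)² = 1.81×10^-20 J = 0.113 eV.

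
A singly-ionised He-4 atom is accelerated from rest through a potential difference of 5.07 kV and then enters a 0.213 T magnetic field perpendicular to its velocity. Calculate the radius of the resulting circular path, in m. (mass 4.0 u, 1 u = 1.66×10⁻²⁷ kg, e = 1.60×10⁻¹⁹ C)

r ≈ 0.0963 m

The kinetic energy gained is K = qV = (1×1.60×10^-19)(5070) = 8.11×10^-16 J.
v = √(2K/m) = 4.94×10^5 m/s.
r = mv/(qB) = (6.64×10^-27)(4.94×10^5) / [(1×1.60×10^-19)(0.213)] = 0.0963 m.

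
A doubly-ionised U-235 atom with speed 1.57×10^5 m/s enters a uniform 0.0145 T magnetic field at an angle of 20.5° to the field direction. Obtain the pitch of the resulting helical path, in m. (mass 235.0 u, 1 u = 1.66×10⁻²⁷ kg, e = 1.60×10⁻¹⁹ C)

pitch ≈ 77.7 m

The velocity component along B is v∥ = v cos20.5° = 1.47×10^5 m/s.
The cyclotron period T = 2πm/(qB) = 5.28×10^-4 s is set by m, q, B alone.
Pitch = v∥·T = (1.47×10^5)(5.28×10^-4) = 77.7 m.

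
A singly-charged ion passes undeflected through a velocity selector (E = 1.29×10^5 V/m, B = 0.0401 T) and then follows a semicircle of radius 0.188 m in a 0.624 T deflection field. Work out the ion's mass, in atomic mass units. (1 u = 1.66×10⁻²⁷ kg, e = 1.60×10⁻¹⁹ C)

m ≈ 3.51 u

v = E/B₁ = 3.22×10^6 m/s.
From r = mv/(qB₂), m = qB₂r/v = (1×1.60×10^-19)(0.624)(0.188) / (3.22×10^6) = 5.83×10^-27 kg.
In atomic mass units: m = 5.83×10^-27 / 1.66×10^-27 = 3.51 u.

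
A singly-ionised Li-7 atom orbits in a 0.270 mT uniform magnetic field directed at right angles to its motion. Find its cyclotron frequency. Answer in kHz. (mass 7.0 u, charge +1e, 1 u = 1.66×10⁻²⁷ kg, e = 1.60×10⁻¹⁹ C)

f ≈ 0.592 kHz

f = qB/(2πm) = (1×1.60×10^-19)(2.70×10^-4) / [2π(1.16×10^-26)] = 592 Hz.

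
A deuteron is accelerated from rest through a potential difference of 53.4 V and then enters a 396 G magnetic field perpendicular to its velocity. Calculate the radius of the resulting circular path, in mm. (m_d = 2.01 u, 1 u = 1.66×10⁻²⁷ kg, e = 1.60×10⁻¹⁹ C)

r ≈ 37.7 mm

The kinetic energy gained is K = qV = (1×1.60×10^-19)(53.4) = 8.54×10^-18 J.
v = √(2K/m) = 7.16×10^4 m/s.
r = mv/(qB) = (3.34×10^-27)(7.16×10^4) / [(1×1.60×10^-19)(0.0396)] = 0.0377 m.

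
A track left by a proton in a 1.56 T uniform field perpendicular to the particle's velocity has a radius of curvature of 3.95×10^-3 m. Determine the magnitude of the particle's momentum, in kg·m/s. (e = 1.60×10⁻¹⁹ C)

Since qvB = mv²/r, the momentum p = mv = qBr.
p = (1×1.60×10^-19)(1.56)(3.95×10^-3) = 9.86×10^-22 kg·m/s.

p ≈ 9.86×10^-22 kg·m/s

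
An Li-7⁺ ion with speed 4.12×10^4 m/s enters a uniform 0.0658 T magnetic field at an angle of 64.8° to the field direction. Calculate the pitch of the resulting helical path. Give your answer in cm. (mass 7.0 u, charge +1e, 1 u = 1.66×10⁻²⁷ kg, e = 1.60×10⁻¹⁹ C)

The velocity component along B is v∥ = v cos64.8° = 1.75×10^4 m/s.
The cyclotron period T = 2πm/(qB) = 6.93×10^-6 s is set by m, q, B alone.
Pitch = v∥·T = (1.75×10^4)(6.93×10^-6) = 0.122 m.

pitch ≈ 12.2 cm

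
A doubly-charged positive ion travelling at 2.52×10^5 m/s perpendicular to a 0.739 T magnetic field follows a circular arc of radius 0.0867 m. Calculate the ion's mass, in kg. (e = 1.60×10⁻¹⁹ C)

qvB = mv²/r ⇒ m = qBr/v.
m = (2×1.60×10^-19)(0.739)(0.0867) / (2.52×10^5) = 8.14×10^-26 kg.

m ≈ 8.14×10^-26 kg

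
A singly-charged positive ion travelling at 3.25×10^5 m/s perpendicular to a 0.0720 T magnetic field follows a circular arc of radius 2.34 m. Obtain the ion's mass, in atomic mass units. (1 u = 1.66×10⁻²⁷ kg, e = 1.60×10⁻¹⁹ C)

m ≈ 50.0 u

qvB = mv²/r ⇒ m = qBr/v.
m = (1×1.60×10^-19)(0.0720)(2.34) / (3.25×10^5) = 8.29×10^-26 kg = 50.0 u.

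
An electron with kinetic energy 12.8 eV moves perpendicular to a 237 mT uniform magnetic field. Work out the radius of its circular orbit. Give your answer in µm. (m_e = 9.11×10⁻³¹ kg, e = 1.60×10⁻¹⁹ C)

r ≈ 50.9 µm

Convert the energy: K = 12.8 eV = 2.05×10^-18 J.
v = √(2K/m) = √(2·2.05×10^-18/9.11×10^-31) = 2.12×10^6 m/s.
r = mv/(qB) = (9.11×10^-31)(2.12×10^6) / [(1×1.60×10^-19)(0.237)] = 5.09×10^-5 m.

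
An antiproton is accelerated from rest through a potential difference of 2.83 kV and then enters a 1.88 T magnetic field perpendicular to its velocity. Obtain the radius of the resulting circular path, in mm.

r ≈ 4.09 mm

The kinetic energy gained is K = qV = (1×1.60×10^-19)(2830) = 4.53×10^-16 J.
v = √(2K/m) = 7.36×10^5 m/s.
r = mv/(qB) = (1.67×10^-27)(7.36×10^5) / [(1×1.60×10^-19)(1.88)] = 4.09×10^-3 m.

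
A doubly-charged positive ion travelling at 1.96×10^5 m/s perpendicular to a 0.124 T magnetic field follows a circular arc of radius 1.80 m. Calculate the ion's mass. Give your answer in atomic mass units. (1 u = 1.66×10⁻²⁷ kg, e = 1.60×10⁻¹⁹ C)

qvB = mv²/r ⇒ m = qBr/v.
m = (2×1.60×10^-19)(0.124)(1.80) / (1.96×10^5) = 3.64×10^-25 kg = 220 u.

m ≈ 220 u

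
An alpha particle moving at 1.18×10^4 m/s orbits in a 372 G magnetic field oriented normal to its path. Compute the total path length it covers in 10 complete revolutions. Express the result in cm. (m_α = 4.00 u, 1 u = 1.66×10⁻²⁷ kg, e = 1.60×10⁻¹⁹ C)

L ≈ 41.4 cm

r = mv/(qB) = 6.58×10^-3 m, so one revolution covers 2πr = 0.0414 m.
In 10 revolutions: L = 10·2πr = 0.414 m.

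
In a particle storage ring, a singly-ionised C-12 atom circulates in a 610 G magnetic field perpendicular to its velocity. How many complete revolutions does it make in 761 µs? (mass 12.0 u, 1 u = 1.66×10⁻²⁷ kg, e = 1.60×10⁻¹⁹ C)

T = 2πm/(qB) = 2π(1.992×10^-26) / [(1×1.60×10^-19)(0.0610)] = 1.2824×10^-5 s.
N = t/T = 7.61×10^-4 / 1.2824×10^-5 ≈ 59.34, so 59 complete revolutions.

N = 59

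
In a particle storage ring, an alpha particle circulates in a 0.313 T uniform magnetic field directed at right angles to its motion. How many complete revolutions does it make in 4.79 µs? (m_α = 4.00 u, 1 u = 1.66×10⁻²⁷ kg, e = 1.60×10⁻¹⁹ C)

T = 2πm/(qB) = 2π(6.64×10^-27) / [(2×1.60×10^-19)(0.313)] = 4.1654×10^-7 s.
N = t/T = 4.79×10^-6 / 4.1654×10^-7 ≈ 11.50, so 11 complete revolutions.

N = 11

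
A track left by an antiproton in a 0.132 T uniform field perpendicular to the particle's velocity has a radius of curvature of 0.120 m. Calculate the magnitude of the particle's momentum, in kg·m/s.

p ≈ 2.53×10^-21 kg·m/s

Since qvB = mv²/r, the momentum p = mv = qBr.
p = (1×1.60×10^-19)(0.132)(0.120) = 2.53×10^-21 kg·m/s.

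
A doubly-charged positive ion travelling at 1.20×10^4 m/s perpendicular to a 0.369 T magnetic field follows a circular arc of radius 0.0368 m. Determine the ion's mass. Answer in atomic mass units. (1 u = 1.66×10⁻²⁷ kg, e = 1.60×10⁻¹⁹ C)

m ≈ 218 u

qvB = mv²/r ⇒ m = qBr/v.
m = (2×1.60×10^-19)(0.369)(0.0368) / (1.20×10^4) = 3.62×10^-25 kg = 218 u.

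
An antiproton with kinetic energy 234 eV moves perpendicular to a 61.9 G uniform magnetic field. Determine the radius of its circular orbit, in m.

Convert the energy: K = 234 eV = 3.74×10^-17 J.
v = √(2K/m) = √(2·3.74×10^-17/1.67×10^-27) = 2.12×10^5 m/s.
r = mv/(qB) = (1.67×10^-27)(2.12×10^5) / [(1×1.60×10^-19)(6.19×10^-3)] = 0.357 m.

r ≈ 0.357 m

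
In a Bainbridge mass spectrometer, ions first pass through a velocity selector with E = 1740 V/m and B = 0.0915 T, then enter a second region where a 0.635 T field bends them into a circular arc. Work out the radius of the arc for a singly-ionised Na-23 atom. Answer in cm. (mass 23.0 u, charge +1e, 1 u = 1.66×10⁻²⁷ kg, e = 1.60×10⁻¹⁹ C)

The selector passes v = E/B = 1740/0.0915 = 1.90×10^4 m/s.
In the deflection region, r = mv/(qB₂) = (3.82×10^-26)(1.90×10^4) / [(1×1.60×10^-19)(0.635)] = 7.15×10^-3 m.

r ≈ 0.715 cm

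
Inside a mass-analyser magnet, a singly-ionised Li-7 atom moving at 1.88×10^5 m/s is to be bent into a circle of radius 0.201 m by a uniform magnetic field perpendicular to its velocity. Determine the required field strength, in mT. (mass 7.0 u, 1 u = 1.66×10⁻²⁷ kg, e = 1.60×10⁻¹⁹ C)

qvB = mv²/r gives B = mv/(qr).
B = (1.16×10^-26)(1.88×10^5) / [(1×1.60×10^-19)(0.201)] = 0.0679 T.

B ≈ 67.9 mT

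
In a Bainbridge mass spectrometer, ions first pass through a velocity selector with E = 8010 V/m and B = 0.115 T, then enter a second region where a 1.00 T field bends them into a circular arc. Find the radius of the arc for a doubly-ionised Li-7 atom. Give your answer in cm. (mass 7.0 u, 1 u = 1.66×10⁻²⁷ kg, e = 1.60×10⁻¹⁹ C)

The selector passes v = E/B = 8010/0.115 = 6.97×10^4 m/s.
In the deflection region, r = mv/(qB₂) = (1.16×10^-26)(6.97×10^4) / [(2×1.60×10^-19)(1.00)] = 2.53×10^-3 m.

r ≈ 0.253 cm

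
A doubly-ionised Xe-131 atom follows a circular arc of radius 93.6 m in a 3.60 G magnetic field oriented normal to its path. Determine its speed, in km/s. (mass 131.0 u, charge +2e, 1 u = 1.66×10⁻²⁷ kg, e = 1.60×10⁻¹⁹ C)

From qvB = mv²/r, v = qBr/m.
v = (2×1.60×10^-19)(3.60×10^-4)(93.6) / (2.17×10^-25) = 4.96×10^4 m/s.

v ≈ 49.6 km/s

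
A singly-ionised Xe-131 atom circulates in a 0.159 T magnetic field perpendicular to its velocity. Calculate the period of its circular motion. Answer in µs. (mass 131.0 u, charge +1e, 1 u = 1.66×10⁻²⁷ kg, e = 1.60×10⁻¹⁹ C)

The cyclotron period is independent of speed: T = 2πm/(qB).
T = 2π(2.17×10^-25) / [(1×1.60×10^-19)(0.159)] = 5.37×10^-5 s.

T ≈ 53.7 µs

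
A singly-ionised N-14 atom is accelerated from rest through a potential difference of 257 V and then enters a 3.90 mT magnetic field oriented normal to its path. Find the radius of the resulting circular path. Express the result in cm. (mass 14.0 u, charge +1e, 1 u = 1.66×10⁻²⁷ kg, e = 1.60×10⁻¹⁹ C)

The kinetic energy gained is K = qV = (1×1.60×10^-19)(257) = 4.11×10^-17 J.
v = √(2K/m) = 5.95×10^4 m/s.
r = mv/(qB) = (2.32×10^-26)(5.95×10^4) / [(1×1.60×10^-19)(3.90×10^-3)] = 2.22 m.

r ≈ 222 cm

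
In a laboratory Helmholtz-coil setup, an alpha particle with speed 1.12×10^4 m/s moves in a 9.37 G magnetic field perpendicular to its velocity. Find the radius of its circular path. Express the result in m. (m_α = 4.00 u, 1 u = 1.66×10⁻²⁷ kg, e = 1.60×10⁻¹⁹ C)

r ≈ 0.248 m

The magnetic force provides the centripetal force: qvB = mv²/r, so r = mv/(qB).
r = (6.64×10^-27 kg)(1.12×10^4 m/s) / [(2×1.60×10^-19 C)(9.37×10^-4 T)] = 0.248 m.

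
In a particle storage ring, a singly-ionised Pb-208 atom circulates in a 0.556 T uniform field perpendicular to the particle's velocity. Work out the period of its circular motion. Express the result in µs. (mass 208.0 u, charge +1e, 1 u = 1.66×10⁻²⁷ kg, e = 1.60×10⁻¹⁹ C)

The cyclotron period is independent of speed: T = 2πm/(qB).
T = 2π(3.45×10^-25) / [(1×1.60×10^-19)(0.556)] = 2.44×10^-5 s.

T ≈ 24.4 µs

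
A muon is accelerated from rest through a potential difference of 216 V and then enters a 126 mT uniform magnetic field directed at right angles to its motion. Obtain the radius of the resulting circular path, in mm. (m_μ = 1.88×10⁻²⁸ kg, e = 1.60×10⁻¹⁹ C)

The kinetic energy gained is K = qV = (1×1.60×10^-19)(216) = 3.46×10^-17 J.
v = √(2K/m) = 6.06×10^5 m/s.
r = mv/(qB) = (1.88×10^-28)(6.06×10^5) / [(1×1.60×10^-19)(0.126)] = 5.65×10^-3 m.

r ≈ 5.65 mm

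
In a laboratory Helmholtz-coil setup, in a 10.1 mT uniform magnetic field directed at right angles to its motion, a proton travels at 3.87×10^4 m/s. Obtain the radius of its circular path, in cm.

The magnetic force provides the centripetal force: qvB = mv²/r, so r = mv/(qB).
r = (1.67×10^-27 kg)(3.87×10^4 m/s) / [(1×1.60×10^-19 C)(0.0101 T)] = 0.0400 m.

r ≈ 4.00 cm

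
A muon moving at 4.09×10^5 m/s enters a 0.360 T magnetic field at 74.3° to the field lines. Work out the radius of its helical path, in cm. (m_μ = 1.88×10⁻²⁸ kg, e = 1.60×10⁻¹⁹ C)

Only the perpendicular component v⊥ = v sin74.3° = 3.94×10^5 m/s is bent by the field.
r = m v⊥ /(qB) = (1.88×10^-28)(3.94×10^5) / [(1×1.60×10^-19)(0.360)] = 1.29×10^-3 m.

r ≈ 0.129 cm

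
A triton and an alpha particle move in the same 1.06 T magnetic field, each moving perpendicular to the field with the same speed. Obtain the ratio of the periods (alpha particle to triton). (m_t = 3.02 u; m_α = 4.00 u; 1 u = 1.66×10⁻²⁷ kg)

ratio ≈ 0.662

T = 2πm/(qB) is independent of speed, so T₂/T₁ = (m₂/q₂)/(m₁/q₁).
T_{alpha particle}/T_{triton} = (6.64×10^-27/2e) / (5.01×10^-27/1e) = 0.662.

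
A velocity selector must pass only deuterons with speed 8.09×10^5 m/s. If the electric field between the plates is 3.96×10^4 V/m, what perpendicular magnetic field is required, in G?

B ≈ 489 G

qE = qvB ⇒ B = E/v = (3.96×10^4) / (8.09×10^5) = 0.0489 T.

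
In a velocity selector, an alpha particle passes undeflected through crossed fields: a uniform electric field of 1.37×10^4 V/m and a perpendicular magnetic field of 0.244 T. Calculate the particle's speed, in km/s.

v ≈ 56.1 km/s

For zero net force, qE = qvB, so v = E/B.
v = (1.37×10^4) / (0.244) = 5.61×10^4 m/s.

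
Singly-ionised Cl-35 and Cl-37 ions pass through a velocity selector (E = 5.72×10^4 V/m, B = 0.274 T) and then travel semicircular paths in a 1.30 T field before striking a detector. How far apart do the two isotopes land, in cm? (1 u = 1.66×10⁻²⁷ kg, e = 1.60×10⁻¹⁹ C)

Both emerge at v = E/B₁ = 2.09×10^5 m/s.
r = mv/(qB₂), so r₁ = 0.05831 m and r₂ = 0.06164 m, giving Δr = 3.33×10^-3 m.
After a semicircle each ion lands a diameter 2r from the entry slit, so the separation is 2Δr = 6.66×10^-3 m.

Δd ≈ 0.666 cm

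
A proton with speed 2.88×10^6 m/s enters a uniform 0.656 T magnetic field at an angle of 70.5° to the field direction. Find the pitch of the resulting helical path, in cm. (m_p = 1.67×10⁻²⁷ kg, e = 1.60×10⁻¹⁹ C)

pitch ≈ 9.61 cm

The velocity component along B is v∥ = v cos70.5° = 9.61×10^5 m/s.
The cyclotron period T = 2πm/(qB) = 10.00×10^-8 s is set by m, q, B alone.
Pitch = v∥·T = (9.61×10^5)(10.00×10^-8) = 0.0961 m.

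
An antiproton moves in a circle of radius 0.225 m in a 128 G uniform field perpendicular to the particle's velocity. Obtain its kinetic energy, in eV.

K ≈ 397 eV

v = qBr/m = (1×1.60×10^-19)(0.0128)(0.225) / (1.67×10^-27) = 2.76×10^5 m/s.
K = ½mv² = 0.5·(1.67×10^-27)·(2.76×10^5)² = 6.36×10^-17 J = 397 eV.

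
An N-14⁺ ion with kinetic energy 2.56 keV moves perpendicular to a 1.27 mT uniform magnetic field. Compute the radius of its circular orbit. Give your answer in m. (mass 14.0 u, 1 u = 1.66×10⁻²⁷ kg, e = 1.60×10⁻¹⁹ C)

Convert the energy: K = 2.56 keV = 4.10×10^-16 J.
v = √(2K/m) = √(2·4.10×10^-16/2.32×10^-26) = 1.88×10^5 m/s.
r = mv/(qB) = (2.32×10^-26)(1.88×10^5) / [(1×1.60×10^-19)(1.27×10^-3)] = 21.5 m.

r ≈ 21.5 m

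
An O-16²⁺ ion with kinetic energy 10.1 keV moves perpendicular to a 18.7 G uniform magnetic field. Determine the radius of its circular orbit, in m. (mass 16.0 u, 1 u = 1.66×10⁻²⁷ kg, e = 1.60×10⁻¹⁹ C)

r ≈ 15.5 m

Convert the energy: K = 10.1 keV = 1.62×10^-15 J.
v = √(2K/m) = √(2·1.62×10^-15/2.66×10^-26) = 3.49×10^5 m/s.
r = mv/(qB) = (2.66×10^-26)(3.49×10^5) / [(2×1.60×10^-19)(1.87×10^-3)] = 15.5 m.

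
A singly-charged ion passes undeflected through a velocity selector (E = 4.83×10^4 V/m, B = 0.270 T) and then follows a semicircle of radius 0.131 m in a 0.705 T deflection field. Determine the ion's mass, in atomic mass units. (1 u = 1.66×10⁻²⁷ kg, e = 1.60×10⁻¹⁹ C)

m ≈ 49.8 u

v = E/B₁ = 1.79×10^5 m/s.
From r = mv/(qB₂), m = qB₂r/v = (1×1.60×10^-19)(0.705)(0.131) / (1.79×10^5) = 8.26×10^-26 kg.
In atomic mass units: m = 8.26×10^-26 / 1.66×10^-27 = 49.8 u.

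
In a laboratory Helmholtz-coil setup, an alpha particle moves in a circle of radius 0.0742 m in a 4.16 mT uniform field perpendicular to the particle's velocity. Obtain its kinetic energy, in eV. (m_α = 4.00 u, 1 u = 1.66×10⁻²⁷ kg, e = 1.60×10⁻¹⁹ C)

v = qBr/m = (2×1.60×10^-19)(4.16×10^-3)(0.0742) / (6.64×10^-27) = 1.49×10^4 m/s.
K = ½mv² = 0.5·(6.64×10^-27)·(1.49×10^4)² = 7.35×10^-19 J = 4.59 eV.

K ≈ 4.59 eV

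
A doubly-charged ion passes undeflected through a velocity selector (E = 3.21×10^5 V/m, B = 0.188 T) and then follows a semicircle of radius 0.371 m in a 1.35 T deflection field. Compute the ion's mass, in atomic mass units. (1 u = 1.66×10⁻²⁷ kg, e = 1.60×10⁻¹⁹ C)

m ≈ 56.5 u

v = E/B₁ = 1.71×10^6 m/s.
From r = mv/(qB₂), m = qB₂r/v = (2×1.60×10^-19)(1.35)(0.371) / (1.71×10^6) = 9.39×10^-26 kg.
In atomic mass units: m = 9.39×10^-26 / 1.66×10^-27 = 56.5 u.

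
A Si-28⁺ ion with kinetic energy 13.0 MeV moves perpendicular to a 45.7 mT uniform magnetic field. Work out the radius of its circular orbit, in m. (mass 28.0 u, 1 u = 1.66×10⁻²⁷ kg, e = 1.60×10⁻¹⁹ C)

r ≈ 60.1 m

Convert the energy: K = 13.0 MeV = 2.08×10^-12 J.
v = √(2K/m) = √(2·2.08×10^-12/4.65×10^-26) = 9.46×10^6 m/s.
r = mv/(qB) = (4.65×10^-26)(9.46×10^6) / [(1×1.60×10^-19)(0.0457)] = 60.1 m.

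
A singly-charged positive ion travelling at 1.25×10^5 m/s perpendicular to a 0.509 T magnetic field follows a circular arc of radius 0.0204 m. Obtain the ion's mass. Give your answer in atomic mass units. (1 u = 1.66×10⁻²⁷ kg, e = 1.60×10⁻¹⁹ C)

m ≈ 8.01 u

qvB = mv²/r ⇒ m = qBr/v.
m = (1×1.60×10^-19)(0.509)(0.0204) / (1.25×10^5) = 1.33×10^-26 kg = 8.01 u.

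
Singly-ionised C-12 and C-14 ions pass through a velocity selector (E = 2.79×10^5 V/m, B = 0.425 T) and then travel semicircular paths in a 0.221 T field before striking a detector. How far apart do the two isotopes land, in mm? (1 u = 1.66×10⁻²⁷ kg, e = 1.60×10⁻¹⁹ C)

Δd ≈ 123 mm

Both emerge at v = E/B₁ = 6.56×10^5 m/s.
r = mv/(qB₂), so r₁ = 0.3698 m and r₂ = 0.4315 m, giving Δr = 0.0616 m.
After a semicircle each ion lands a diameter 2r from the entry slit, so the separation is 2Δr = 0.123 m.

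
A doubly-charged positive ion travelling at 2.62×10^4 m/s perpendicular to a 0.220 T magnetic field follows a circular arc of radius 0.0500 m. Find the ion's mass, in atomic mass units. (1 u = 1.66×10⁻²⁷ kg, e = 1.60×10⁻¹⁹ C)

qvB = mv²/r ⇒ m = qBr/v.
m = (2×1.60×10^-19)(0.220)(0.0500) / (2.62×10^4) = 1.34×10^-25 kg = 80.9 u.

m ≈ 80.9 u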